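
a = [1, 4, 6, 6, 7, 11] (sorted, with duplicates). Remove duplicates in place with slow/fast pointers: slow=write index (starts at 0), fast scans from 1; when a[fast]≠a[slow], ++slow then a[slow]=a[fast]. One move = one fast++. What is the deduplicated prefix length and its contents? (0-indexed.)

(s=0,f=1) a[fast]=4≠a[slow]=1 write a[1]=4 → slow++,fast++
(s=1,f=2) a[fast]=6≠a[slow]=4 write a[2]=6 → slow++,fast++
(s=2,f=3) a[fast]=6=a[slow] dup → fast++
(s=2,f=4) a[fast]=7≠a[slow]=6 write a[3]=7 → slow++,fast++
(s=3,f=5) a[fast]=11≠a[slow]=7 write a[4]=11 → slow++,fast++

length 5; prefix = [1, 4, 6, 7, 11]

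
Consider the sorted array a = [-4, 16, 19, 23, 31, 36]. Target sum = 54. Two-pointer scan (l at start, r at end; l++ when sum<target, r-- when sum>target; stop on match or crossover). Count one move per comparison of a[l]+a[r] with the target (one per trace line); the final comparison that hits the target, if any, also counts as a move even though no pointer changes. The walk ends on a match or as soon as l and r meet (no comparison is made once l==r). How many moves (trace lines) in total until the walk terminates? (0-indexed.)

[0,5] -4+36=32 <54 → l++
[1,5] 16+36=52 <54 → l++
[2,5] 19+36=55 >54 → r--
[2,4] 19+31=50 <54 → l++
[3,4] 23+31=54 → found

5 moves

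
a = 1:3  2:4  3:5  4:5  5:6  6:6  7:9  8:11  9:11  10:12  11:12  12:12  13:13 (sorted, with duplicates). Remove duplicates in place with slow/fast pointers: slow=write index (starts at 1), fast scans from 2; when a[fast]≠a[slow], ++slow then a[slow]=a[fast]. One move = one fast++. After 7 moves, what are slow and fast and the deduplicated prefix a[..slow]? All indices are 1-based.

slow=1 fast=2: a[fast]=4≠a[slow]=3 write a[2]=4, slow++,fast++
slow=2 fast=3: a[fast]=5≠a[slow]=4 write a[3]=5, slow++,fast++
slow=3 fast=4: a[fast]=5=a[slow] dup, fast++
slow=3 fast=5: a[fast]=6≠a[slow]=5 write a[4]=6, slow++,fast++
slow=4 fast=6: a[fast]=6=a[slow] dup, fast++
slow=4 fast=7: a[fast]=9≠a[slow]=6 write a[5]=9, slow++,fast++
slow=5 fast=8: a[fast]=11≠a[slow]=9 write a[6]=11, slow++,fast++

slow=6, fast=9, prefix=[3, 4, 5, 6, 9, 11]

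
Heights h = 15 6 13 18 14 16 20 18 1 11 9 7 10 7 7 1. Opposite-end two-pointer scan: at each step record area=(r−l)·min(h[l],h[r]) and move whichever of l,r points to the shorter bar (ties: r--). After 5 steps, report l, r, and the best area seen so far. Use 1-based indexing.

l=1, r=11, best area=120

[1,16] min(15,1)*15=15 best=15 * → r--
[1,15] min(15,7)*14=98 best=98 * → r--
[1,14] min(15,7)*13=91 best=98 → r--
[1,13] min(15,10)*12=120 best=120 * → r--
[1,12] min(15,7)*11=77 best=120 → r--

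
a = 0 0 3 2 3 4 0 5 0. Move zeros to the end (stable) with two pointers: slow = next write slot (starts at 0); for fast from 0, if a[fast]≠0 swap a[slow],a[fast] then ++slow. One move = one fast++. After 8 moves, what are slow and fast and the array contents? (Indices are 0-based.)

(s=0,f=0) a[fast]=0 → fast++
(s=0,f=1) a[fast]=0 → fast++
(s=0,f=2) a[fast]=3≠0 swap→a[0]=3 → slow++,fast++
(s=1,f=3) a[fast]=2≠0 swap→a[1]=2 → slow++,fast++
(s=2,f=4) a[fast]=3≠0 swap→a[2]=3 → slow++,fast++
(s=3,f=5) a[fast]=4≠0 swap→a[3]=4 → slow++,fast++
(s=4,f=6) a[fast]=0 → fast++
(s=4,f=7) a[fast]=5≠0 swap→a[4]=5 → slow++,fast++

slow=5, fast=8, a=[3, 2, 3, 4, 5, 0, 0, 0, 0]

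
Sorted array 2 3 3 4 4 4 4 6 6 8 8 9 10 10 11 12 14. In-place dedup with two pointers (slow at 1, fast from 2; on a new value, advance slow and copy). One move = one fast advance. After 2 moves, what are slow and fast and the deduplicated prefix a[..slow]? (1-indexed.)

slow=1 fast=2: a[fast]=3≠a[slow]=2 write a[2]=3, slow++,fast++
slow=2 fast=3: a[fast]=3=a[slow] dup, fast++

slow=2, fast=4, prefix=[2, 3]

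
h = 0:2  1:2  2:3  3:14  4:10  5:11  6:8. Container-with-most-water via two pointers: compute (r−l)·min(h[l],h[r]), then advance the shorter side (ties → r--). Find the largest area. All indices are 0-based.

max area = 24

[0,6] min(2,8)*6=12 best=12 * → l++
[1,6] min(2,8)*5=10 best=12 → l++
[2,6] min(3,8)*4=12 best=12 → l++
[3,6] min(14,8)*3=24 best=24 * → r--
[3,5] min(14,11)*2=22 best=24 → r--
[3,4] min(14,10)*1=10 best=24 → r--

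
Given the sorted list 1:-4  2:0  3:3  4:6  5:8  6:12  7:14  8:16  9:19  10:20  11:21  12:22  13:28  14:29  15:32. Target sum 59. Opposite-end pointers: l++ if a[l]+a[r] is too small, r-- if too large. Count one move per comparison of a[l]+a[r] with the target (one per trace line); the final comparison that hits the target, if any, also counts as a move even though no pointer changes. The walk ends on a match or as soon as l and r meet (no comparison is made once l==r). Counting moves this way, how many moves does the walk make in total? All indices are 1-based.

l=1 r=15: -4+32=28 <59, l++
l=2 r=15: 0+32=32 <59, l++
l=3 r=15: 3+32=35 <59, l++
l=4 r=15: 6+32=38 <59, l++
l=5 r=15: 8+32=40 <59, l++
l=6 r=15: 12+32=44 <59, l++
l=7 r=15: 14+32=46 <59, l++
l=8 r=15: 16+32=48 <59, l++
l=9 r=15: 19+32=51 <59, l++
l=10 r=15: 20+32=52 <59, l++
l=11 r=15: 21+32=53 <59, l++
l=12 r=15: 22+32=54 <59, l++
l=13 r=15: 28+32=60 >59, r--
l=13 r=14: 28+29=57 <59, l++

14 moves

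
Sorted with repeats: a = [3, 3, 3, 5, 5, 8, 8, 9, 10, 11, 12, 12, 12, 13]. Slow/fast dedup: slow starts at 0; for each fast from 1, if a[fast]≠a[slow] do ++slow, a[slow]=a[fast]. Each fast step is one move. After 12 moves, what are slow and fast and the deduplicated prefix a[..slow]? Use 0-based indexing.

slow=6, fast=13, prefix=[3, 5, 8, 9, 10, 11, 12]

(s=0,f=1) a[fast]=3=a[slow] dup → fast++
(s=0,f=2) a[fast]=3=a[slow] dup → fast++
(s=0,f=3) a[fast]=5≠a[slow]=3 write a[1]=5 → slow++,fast++
(s=1,f=4) a[fast]=5=a[slow] dup → fast++
(s=1,f=5) a[fast]=8≠a[slow]=5 write a[2]=8 → slow++,fast++
(s=2,f=6) a[fast]=8=a[slow] dup → fast++
(s=2,f=7) a[fast]=9≠a[slow]=8 write a[3]=9 → slow++,fast++
(s=3,f=8) a[fast]=10≠a[slow]=9 write a[4]=10 → slow++,fast++
(s=4,f=9) a[fast]=11≠a[slow]=10 write a[5]=11 → slow++,fast++
(s=5,f=10) a[fast]=12≠a[slow]=11 write a[6]=12 → slow++,fast++
(s=6,f=11) a[fast]=12=a[slow] dup → fast++
(s=6,f=12) a[fast]=12=a[slow] dup → fast++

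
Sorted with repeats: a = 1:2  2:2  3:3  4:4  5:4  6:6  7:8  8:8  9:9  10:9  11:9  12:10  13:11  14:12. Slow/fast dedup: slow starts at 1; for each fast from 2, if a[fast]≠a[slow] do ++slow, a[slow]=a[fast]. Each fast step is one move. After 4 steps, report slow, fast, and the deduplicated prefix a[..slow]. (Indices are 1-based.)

slow=1 fast=2: a[fast]=2=a[slow] dup, fast++
slow=1 fast=3: a[fast]=3≠a[slow]=2 write a[2]=3, slow++,fast++
slow=2 fast=4: a[fast]=4≠a[slow]=3 write a[3]=4, slow++,fast++
slow=3 fast=5: a[fast]=4=a[slow] dup, fast++

slow=3, fast=6, prefix=[2, 3, 4]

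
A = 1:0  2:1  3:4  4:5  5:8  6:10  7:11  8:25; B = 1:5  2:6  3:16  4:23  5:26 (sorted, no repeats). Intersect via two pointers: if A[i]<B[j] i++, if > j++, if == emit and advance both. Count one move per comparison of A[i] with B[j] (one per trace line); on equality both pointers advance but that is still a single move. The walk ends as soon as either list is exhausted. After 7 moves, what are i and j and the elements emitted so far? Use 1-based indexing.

i=1 j=1: 0<5, i++
i=2 j=1: 1<5, i++
i=3 j=1: 4<5, i++
i=4 j=1: 5==5 emit, i++,j++
i=5 j=2: 8>6, j++
i=5 j=3: 8<16, i++
i=6 j=3: 10<16, i++

i=7, j=3, emitted=[5]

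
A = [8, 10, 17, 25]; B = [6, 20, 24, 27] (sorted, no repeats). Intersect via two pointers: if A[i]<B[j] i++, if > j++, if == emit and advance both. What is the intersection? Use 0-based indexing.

intersection = []

i=0 j=0: 8>6, j++
i=0 j=1: 8<20, i++
i=1 j=1: 10<20, i++
i=2 j=1: 17<20, i++
i=3 j=1: 25>20, j++
i=3 j=2: 25>24, j++
i=3 j=3: 25<27, i++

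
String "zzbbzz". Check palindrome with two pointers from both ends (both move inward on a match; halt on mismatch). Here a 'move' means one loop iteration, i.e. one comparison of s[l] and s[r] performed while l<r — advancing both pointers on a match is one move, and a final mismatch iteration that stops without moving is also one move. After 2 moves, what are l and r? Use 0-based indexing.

[0,5] 'z'=='z' → l++,r--
[1,4] 'z'=='z' → l++,r--

l=2, r=3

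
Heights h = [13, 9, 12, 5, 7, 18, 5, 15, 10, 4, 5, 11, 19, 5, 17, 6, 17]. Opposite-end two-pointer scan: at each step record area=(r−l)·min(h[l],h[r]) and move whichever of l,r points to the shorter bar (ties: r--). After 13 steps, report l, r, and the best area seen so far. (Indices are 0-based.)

l=9, r=12, best area=208

[0,16] min(13,17)*16=208 best=208 * → l++
[1,16] min(9,17)*15=135 best=208 → l++
[2,16] min(12,17)*14=168 best=208 → l++
[3,16] min(5,17)*13=65 best=208 → l++
[4,16] min(7,17)*12=84 best=208 → l++
[5,16] min(18,17)*11=187 best=208 → r--
[5,15] min(18,6)*10=60 best=208 → r--
[5,14] min(18,17)*9=153 best=208 → r--
[5,13] min(18,5)*8=40 best=208 → r--
[5,12] min(18,19)*7=126 best=208 → l++
[6,12] min(5,19)*6=30 best=208 → l++
[7,12] min(15,19)*5=75 best=208 → l++
[8,12] min(10,19)*4=40 best=208 → l++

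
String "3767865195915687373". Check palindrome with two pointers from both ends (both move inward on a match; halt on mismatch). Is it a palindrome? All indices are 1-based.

l=1 r=19: '3'=='3', l++,r--
l=2 r=18: '7'=='7', l++,r--
l=3 r=17: '6'!='3', stop

not a palindrome (mismatch at 3,17)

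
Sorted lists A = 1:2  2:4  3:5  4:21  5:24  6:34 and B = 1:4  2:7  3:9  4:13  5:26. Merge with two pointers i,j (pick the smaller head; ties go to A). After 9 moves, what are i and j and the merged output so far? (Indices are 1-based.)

i=1 j=1: A[i]=2<=B[j]=4 take 2, i++
i=2 j=1: A[i]=4<=B[j]=4 take 4, i++
i=3 j=1: A[i]=5>B[j]=4 take 4, j++
i=3 j=2: A[i]=5<=B[j]=7 take 5, i++
i=4 j=2: A[i]=21>B[j]=7 take 7, j++
i=4 j=3: A[i]=21>B[j]=9 take 9, j++
i=4 j=4: A[i]=21>B[j]=13 take 13, j++
i=4 j=5: A[i]=21<=B[j]=26 take 21, i++
i=5 j=5: A[i]=24<=B[j]=26 take 24, i++

i=6, j=5, merged so far=[2, 4, 4, 5, 7, 9, 13, 21, 24]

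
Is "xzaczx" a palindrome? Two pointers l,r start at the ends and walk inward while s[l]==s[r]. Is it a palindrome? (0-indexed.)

not a palindrome (mismatch at 2,3)

l=0 r=5: 'x'=='x', l++,r--
l=1 r=4: 'z'=='z', l++,r--
l=2 r=3: 'a'!='c', stop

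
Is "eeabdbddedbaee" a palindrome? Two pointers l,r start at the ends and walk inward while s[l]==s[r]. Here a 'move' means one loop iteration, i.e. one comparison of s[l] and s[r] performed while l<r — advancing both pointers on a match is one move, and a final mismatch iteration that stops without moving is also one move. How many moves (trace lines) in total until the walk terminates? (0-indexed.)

l=0 r=13: 'e'=='e', l++,r--
l=1 r=12: 'e'=='e', l++,r--
l=2 r=11: 'a'=='a', l++,r--
l=3 r=10: 'b'=='b', l++,r--
l=4 r=9: 'd'=='d', l++,r--
l=5 r=8: 'b'!='e', stop

6 moves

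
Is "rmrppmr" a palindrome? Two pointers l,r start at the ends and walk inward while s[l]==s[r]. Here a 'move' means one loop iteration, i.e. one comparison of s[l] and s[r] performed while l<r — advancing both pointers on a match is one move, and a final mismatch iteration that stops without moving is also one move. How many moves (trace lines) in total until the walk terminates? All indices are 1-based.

[1,7] 'r'=='r' → l++,r--
[2,6] 'm'=='m' → l++,r--
[3,5] 'r'!='p' → stop

3 moves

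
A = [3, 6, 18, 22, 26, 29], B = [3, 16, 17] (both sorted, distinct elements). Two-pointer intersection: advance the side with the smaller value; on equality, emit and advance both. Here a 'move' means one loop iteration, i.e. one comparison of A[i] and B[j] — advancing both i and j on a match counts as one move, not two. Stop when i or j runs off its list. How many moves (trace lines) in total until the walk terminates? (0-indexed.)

4 moves

i=0 j=0: 3==3 emit, i++,j++
i=1 j=1: 6<16, i++
i=2 j=1: 18>16, j++
i=2 j=2: 18>17, j++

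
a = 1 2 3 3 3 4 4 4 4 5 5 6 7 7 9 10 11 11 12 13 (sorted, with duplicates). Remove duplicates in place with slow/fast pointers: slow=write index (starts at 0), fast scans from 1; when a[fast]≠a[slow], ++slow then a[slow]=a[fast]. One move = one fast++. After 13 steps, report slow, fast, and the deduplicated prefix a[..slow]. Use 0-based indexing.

slow=0 fast=1: a[fast]=2≠a[slow]=1 write a[1]=2, slow++,fast++
slow=1 fast=2: a[fast]=3≠a[slow]=2 write a[2]=3, slow++,fast++
slow=2 fast=3: a[fast]=3=a[slow] dup, fast++
slow=2 fast=4: a[fast]=3=a[slow] dup, fast++
slow=2 fast=5: a[fast]=4≠a[slow]=3 write a[3]=4, slow++,fast++
slow=3 fast=6: a[fast]=4=a[slow] dup, fast++
slow=3 fast=7: a[fast]=4=a[slow] dup, fast++
slow=3 fast=8: a[fast]=4=a[slow] dup, fast++
slow=3 fast=9: a[fast]=5≠a[slow]=4 write a[4]=5, slow++,fast++
slow=4 fast=10: a[fast]=5=a[slow] dup, fast++
slow=4 fast=11: a[fast]=6≠a[slow]=5 write a[5]=6, slow++,fast++
slow=5 fast=12: a[fast]=7≠a[slow]=6 write a[6]=7, slow++,fast++
slow=6 fast=13: a[fast]=7=a[slow] dup, fast++

slow=6, fast=14, prefix=[1, 2, 3, 4, 5, 6, 7]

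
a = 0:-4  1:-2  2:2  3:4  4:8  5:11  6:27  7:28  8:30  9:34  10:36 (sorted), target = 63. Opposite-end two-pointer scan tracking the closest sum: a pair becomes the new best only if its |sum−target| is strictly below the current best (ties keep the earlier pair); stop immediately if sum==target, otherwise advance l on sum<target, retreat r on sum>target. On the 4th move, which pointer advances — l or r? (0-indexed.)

l

l=0 r=10: -4+36=32 d=31 *, l++
l=1 r=10: -2+36=34 d=29 *, l++
l=2 r=10: 2+36=38 d=25 *, l++
l=3 r=10: 4+36=40 d=23 *, l++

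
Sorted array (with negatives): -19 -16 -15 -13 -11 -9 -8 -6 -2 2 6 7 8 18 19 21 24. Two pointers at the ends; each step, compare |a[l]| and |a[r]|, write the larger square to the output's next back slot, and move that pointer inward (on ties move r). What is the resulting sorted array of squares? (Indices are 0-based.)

[4, 4, 36, 36, 49, 64, 64, 81, 121, 169, 225, 256, 324, 361, 361, 441, 576]

l=0 r=16: |-19|<=|24| out[16]=576, r--
l=0 r=15: |-19|<=|21| out[15]=441, r--
l=0 r=14: |-19|<=|19| out[14]=361, r--
l=0 r=13: |-19|>|18| out[13]=361, l++
l=1 r=13: |-16|<=|18| out[12]=324, r--
l=1 r=12: |-16|>|8| out[11]=256, l++
l=2 r=12: |-15|>|8| out[10]=225, l++
l=3 r=12: |-13|>|8| out[9]=169, l++
l=4 r=12: |-11|>|8| out[8]=121, l++
l=5 r=12: |-9|>|8| out[7]=81, l++
l=6 r=12: |-8|<=|8| out[6]=64, r--
l=6 r=11: |-8|>|7| out[5]=64, l++
l=7 r=11: |-6|<=|7| out[4]=49, r--
l=7 r=10: |-6|<=|6| out[3]=36, r--
l=7 r=9: |-6|>|2| out[2]=36, l++
l=8 r=9: |-2|<=|2| out[1]=4, r--
l=8 r=8: |-2|<=|-2| out[0]=4, r--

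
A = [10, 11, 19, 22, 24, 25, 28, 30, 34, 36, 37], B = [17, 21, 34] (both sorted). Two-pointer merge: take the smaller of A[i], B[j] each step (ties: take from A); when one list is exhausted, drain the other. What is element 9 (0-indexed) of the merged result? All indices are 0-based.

merged[9] = 30

[i=0,j=0] A[i]=10<=B[j]=17 take 10 → i++
[i=1,j=0] A[i]=11<=B[j]=17 take 11 → i++
[i=2,j=0] A[i]=19>B[j]=17 take 17 → j++
[i=2,j=1] A[i]=19<=B[j]=21 take 19 → i++
[i=3,j=1] A[i]=22>B[j]=21 take 21 → j++
[i=3,j=2] A[i]=22<=B[j]=34 take 22 → i++
[i=4,j=2] A[i]=24<=B[j]=34 take 24 → i++
[i=5,j=2] A[i]=25<=B[j]=34 take 25 → i++
[i=6,j=2] A[i]=28<=B[j]=34 take 28 → i++
[i=7,j=2] A[i]=30<=B[j]=34 take 30 → i++
[i=8,j=2] A[i]=34<=B[j]=34 take 34 → i++
[i=9,j=2] A[i]=36>B[j]=34 take 34 → j++
[i=9,j=3] B done, take A[i]=36 → i++
[i=10,j=3] B done, take A[i]=37 → i++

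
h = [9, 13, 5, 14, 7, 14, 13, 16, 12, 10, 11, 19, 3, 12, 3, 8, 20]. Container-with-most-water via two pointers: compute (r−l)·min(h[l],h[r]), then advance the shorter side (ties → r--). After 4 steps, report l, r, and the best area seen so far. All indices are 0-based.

l=0 r=16: min(9,20)*16=144 best=144 *, l++
l=1 r=16: min(13,20)*15=195 best=195 *, l++
l=2 r=16: min(5,20)*14=70 best=195, l++
l=3 r=16: min(14,20)*13=182 best=195, l++

l=4, r=16, best area=195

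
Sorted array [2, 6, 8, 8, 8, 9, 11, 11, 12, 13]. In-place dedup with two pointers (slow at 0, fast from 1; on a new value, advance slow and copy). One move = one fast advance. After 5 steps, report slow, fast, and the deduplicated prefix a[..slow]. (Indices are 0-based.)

slow=3, fast=6, prefix=[2, 6, 8, 9]

slow=0 fast=1: a[fast]=6≠a[slow]=2 write a[1]=6, slow++,fast++
slow=1 fast=2: a[fast]=8≠a[slow]=6 write a[2]=8, slow++,fast++
slow=2 fast=3: a[fast]=8=a[slow] dup, fast++
slow=2 fast=4: a[fast]=8=a[slow] dup, fast++
slow=2 fast=5: a[fast]=9≠a[slow]=8 write a[3]=9, slow++,fast++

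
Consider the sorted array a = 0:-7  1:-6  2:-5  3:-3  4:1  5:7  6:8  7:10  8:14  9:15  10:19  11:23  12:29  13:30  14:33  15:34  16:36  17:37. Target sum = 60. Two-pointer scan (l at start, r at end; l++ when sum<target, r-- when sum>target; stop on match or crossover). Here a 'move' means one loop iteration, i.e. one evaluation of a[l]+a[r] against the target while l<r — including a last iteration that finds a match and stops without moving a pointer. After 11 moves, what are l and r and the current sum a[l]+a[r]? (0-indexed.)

l=11, r=17, sum=60

l=0 r=17: -7+37=30 <60, l++
l=1 r=17: -6+37=31 <60, l++
l=2 r=17: -5+37=32 <60, l++
l=3 r=17: -3+37=34 <60, l++
l=4 r=17: 1+37=38 <60, l++
l=5 r=17: 7+37=44 <60, l++
l=6 r=17: 8+37=45 <60, l++
l=7 r=17: 10+37=47 <60, l++
l=8 r=17: 14+37=51 <60, l++
l=9 r=17: 15+37=52 <60, l++
l=10 r=17: 19+37=56 <60, l++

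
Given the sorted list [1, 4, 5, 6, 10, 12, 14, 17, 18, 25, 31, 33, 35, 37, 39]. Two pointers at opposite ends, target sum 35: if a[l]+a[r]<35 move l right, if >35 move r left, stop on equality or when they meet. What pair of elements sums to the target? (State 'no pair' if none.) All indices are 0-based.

(4, 31)

l=0 r=14: 1+39=40 >35, r--
l=0 r=13: 1+37=38 >35, r--
l=0 r=12: 1+35=36 >35, r--
l=0 r=11: 1+33=34 <35, l++
l=1 r=11: 4+33=37 >35, r--
l=1 r=10: 4+31=35, found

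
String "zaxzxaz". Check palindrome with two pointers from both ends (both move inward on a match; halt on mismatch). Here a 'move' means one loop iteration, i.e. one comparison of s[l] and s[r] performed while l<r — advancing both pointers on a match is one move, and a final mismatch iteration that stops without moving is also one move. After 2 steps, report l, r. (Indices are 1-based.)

l=3, r=5

[1,7] 'z'=='z' → l++,r--
[2,6] 'a'=='a' → l++,r--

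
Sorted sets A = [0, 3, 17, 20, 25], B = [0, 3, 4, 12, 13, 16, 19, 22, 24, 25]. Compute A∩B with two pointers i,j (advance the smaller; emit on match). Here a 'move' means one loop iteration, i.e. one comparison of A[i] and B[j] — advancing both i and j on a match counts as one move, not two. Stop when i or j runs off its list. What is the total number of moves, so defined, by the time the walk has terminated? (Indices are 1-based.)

12 moves

[i=1,j=1] 0==0 emit → i++,j++
[i=2,j=2] 3==3 emit → i++,j++
[i=3,j=3] 17>4 → j++
[i=3,j=4] 17>12 → j++
[i=3,j=5] 17>13 → j++
[i=3,j=6] 17>16 → j++
[i=3,j=7] 17<19 → i++
[i=4,j=7] 20>19 → j++
[i=4,j=8] 20<22 → i++
[i=5,j=8] 25>22 → j++
[i=5,j=9] 25>24 → j++
[i=5,j=10] 25==25 emit → i++,j++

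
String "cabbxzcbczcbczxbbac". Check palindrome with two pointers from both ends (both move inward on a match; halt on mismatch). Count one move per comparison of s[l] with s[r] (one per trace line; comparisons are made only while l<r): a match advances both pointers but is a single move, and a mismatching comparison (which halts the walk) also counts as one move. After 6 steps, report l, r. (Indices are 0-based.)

l=6, r=12

l=0 r=18: 'c'=='c', l++,r--
l=1 r=17: 'a'=='a', l++,r--
l=2 r=16: 'b'=='b', l++,r--
l=3 r=15: 'b'=='b', l++,r--
l=4 r=14: 'x'=='x', l++,r--
l=5 r=13: 'z'=='z', l++,r--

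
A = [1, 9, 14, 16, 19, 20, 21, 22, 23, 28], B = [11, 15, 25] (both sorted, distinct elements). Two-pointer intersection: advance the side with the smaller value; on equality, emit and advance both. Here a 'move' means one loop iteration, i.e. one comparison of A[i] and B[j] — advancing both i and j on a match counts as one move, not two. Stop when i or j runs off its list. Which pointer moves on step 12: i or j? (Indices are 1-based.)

j

[i=1,j=1] 1<11 → i++
[i=2,j=1] 9<11 → i++
[i=3,j=1] 14>11 → j++
[i=3,j=2] 14<15 → i++
[i=4,j=2] 16>15 → j++
[i=4,j=3] 16<25 → i++
[i=5,j=3] 19<25 → i++
[i=6,j=3] 20<25 → i++
[i=7,j=3] 21<25 → i++
[i=8,j=3] 22<25 → i++
[i=9,j=3] 23<25 → i++
[i=10,j=3] 28>25 → j++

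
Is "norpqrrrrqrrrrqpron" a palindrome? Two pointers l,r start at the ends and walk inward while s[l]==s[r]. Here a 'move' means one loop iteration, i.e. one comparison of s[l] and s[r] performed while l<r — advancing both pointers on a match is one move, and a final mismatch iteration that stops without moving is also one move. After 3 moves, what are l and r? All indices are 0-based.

l=3, r=15

[0,18] 'n'=='n' → l++,r--
[1,17] 'o'=='o' → l++,r--
[2,16] 'r'=='r' → l++,r--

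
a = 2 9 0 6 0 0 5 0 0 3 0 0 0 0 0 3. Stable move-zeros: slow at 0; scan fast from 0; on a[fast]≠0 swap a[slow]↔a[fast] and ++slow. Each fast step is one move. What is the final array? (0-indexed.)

slow=0 fast=0: a[fast]=2≠0 swap→a[0]=2, slow++,fast++
slow=1 fast=1: a[fast]=9≠0 swap→a[1]=9, slow++,fast++
slow=2 fast=2: a[fast]=0, fast++
slow=2 fast=3: a[fast]=6≠0 swap→a[2]=6, slow++,fast++
slow=3 fast=4: a[fast]=0, fast++
slow=3 fast=5: a[fast]=0, fast++
slow=3 fast=6: a[fast]=5≠0 swap→a[3]=5, slow++,fast++
slow=4 fast=7: a[fast]=0, fast++
slow=4 fast=8: a[fast]=0, fast++
slow=4 fast=9: a[fast]=3≠0 swap→a[4]=3, slow++,fast++
slow=5 fast=10: a[fast]=0, fast++
slow=5 fast=11: a[fast]=0, fast++
slow=5 fast=12: a[fast]=0, fast++
slow=5 fast=13: a[fast]=0, fast++
slow=5 fast=14: a[fast]=0, fast++
slow=5 fast=15: a[fast]=3≠0 swap→a[5]=3, slow++,fast++

[2, 9, 6, 5, 3, 3, 0, 0, 0, 0, 0, 0, 0, 0, 0, 0]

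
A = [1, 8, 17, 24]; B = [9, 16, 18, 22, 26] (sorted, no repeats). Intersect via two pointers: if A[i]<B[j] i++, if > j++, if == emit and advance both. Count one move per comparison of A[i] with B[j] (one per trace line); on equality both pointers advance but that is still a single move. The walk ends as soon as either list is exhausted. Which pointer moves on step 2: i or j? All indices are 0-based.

[i=0,j=0] 1<9 → i++
[i=1,j=0] 8<9 → i++

i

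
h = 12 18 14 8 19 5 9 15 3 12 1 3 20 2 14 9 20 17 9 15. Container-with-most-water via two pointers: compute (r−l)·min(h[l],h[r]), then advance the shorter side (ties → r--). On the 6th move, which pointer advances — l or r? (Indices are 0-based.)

l=0 r=19: min(12,15)*19=228 best=228 *, l++
l=1 r=19: min(18,15)*18=270 best=270 *, r--
l=1 r=18: min(18,9)*17=153 best=270, r--
l=1 r=17: min(18,17)*16=272 best=272 *, r--
l=1 r=16: min(18,20)*15=270 best=272, l++
l=2 r=16: min(14,20)*14=196 best=272, l++

l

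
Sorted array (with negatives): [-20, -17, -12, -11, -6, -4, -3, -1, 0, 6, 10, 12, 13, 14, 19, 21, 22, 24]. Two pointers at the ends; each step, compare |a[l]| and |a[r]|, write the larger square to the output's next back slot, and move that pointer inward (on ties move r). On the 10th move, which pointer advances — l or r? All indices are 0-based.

l

l=0 r=17: |-20|<=|24| out[17]=576, r--
l=0 r=16: |-20|<=|22| out[16]=484, r--
l=0 r=15: |-20|<=|21| out[15]=441, r--
l=0 r=14: |-20|>|19| out[14]=400, l++
l=1 r=14: |-17|<=|19| out[13]=361, r--
l=1 r=13: |-17|>|14| out[12]=289, l++
l=2 r=13: |-12|<=|14| out[11]=196, r--
l=2 r=12: |-12|<=|13| out[10]=169, r--
l=2 r=11: |-12|<=|12| out[9]=144, r--
l=2 r=10: |-12|>|10| out[8]=144, l++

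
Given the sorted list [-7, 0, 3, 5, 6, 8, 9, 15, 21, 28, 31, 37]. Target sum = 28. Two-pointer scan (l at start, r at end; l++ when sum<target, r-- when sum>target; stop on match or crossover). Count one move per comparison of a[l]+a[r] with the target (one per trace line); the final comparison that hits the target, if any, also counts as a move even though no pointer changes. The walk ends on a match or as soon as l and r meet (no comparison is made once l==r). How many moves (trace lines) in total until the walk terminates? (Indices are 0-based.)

[0,11] -7+37=30 >28 → r--
[0,10] -7+31=24 <28 → l++
[1,10] 0+31=31 >28 → r--
[1,9] 0+28=28 → found

4 moves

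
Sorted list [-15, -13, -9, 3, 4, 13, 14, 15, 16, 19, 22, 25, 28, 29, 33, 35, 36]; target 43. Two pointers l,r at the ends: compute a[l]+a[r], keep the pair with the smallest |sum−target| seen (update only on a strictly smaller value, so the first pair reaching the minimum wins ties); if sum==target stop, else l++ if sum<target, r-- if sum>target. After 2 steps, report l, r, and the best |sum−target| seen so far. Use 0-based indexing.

[0,16] -15+36=21 d=22 * → l++
[1,16] -13+36=23 d=20 * → l++

l=2, r=16, best |Δ|=20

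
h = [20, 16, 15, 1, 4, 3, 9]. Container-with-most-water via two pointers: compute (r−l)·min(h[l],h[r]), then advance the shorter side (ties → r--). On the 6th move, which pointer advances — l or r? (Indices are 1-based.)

r

l=1 r=7: min(20,9)*6=54 best=54 *, r--
l=1 r=6: min(20,3)*5=15 best=54, r--
l=1 r=5: min(20,4)*4=16 best=54, r--
l=1 r=4: min(20,1)*3=3 best=54, r--
l=1 r=3: min(20,15)*2=30 best=54, r--
l=1 r=2: min(20,16)*1=16 best=54, r--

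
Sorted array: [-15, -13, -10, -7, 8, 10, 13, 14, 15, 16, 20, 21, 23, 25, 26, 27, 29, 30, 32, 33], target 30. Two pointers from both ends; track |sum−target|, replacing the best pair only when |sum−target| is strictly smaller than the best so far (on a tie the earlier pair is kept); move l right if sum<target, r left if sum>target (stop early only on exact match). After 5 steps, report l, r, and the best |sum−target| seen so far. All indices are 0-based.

l=4, r=18, best |Δ|=4

[0,19] -15+33=18 d=12 * → l++
[1,19] -13+33=20 d=10 * → l++
[2,19] -10+33=23 d=7 * → l++
[3,19] -7+33=26 d=4 * → l++
[4,19] 8+33=41 d=11 → r--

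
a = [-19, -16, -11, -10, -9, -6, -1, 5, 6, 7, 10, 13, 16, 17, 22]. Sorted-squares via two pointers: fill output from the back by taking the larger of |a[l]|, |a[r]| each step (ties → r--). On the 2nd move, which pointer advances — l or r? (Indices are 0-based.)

l=0 r=14: |-19|<=|22| out[14]=484, r--
l=0 r=13: |-19|>|17| out[13]=361, l++

l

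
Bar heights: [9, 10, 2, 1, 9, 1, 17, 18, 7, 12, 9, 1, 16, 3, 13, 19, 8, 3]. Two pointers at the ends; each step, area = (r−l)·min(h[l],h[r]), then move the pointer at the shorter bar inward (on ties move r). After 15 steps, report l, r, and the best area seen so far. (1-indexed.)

l=14, r=16, best area=153

l=1 r=18: min(9,3)*17=51 best=51 *, r--
l=1 r=17: min(9,8)*16=128 best=128 *, r--
l=1 r=16: min(9,19)*15=135 best=135 *, l++
l=2 r=16: min(10,19)*14=140 best=140 *, l++
l=3 r=16: min(2,19)*13=26 best=140, l++
l=4 r=16: min(1,19)*12=12 best=140, l++
l=5 r=16: min(9,19)*11=99 best=140, l++
l=6 r=16: min(1,19)*10=10 best=140, l++
l=7 r=16: min(17,19)*9=153 best=153 *, l++
l=8 r=16: min(18,19)*8=144 best=153, l++
l=9 r=16: min(7,19)*7=49 best=153, l++
l=10 r=16: min(12,19)*6=72 best=153, l++
l=11 r=16: min(9,19)*5=45 best=153, l++
l=12 r=16: min(1,19)*4=4 best=153, l++
l=13 r=16: min(16,19)*3=48 best=153, l++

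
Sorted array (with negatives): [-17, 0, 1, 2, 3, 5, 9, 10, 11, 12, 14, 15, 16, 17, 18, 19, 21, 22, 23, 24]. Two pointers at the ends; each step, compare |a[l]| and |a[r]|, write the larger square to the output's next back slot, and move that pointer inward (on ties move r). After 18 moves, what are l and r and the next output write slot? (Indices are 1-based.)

[1,20] |-17|<=|24| out[20]=576 → r--
[1,19] |-17|<=|23| out[19]=529 → r--
[1,18] |-17|<=|22| out[18]=484 → r--
[1,17] |-17|<=|21| out[17]=441 → r--
[1,16] |-17|<=|19| out[16]=361 → r--
[1,15] |-17|<=|18| out[15]=324 → r--
[1,14] |-17|<=|17| out[14]=289 → r--
[1,13] |-17|>|16| out[13]=289 → l++
[2,13] |0|<=|16| out[12]=256 → r--
[2,12] |0|<=|15| out[11]=225 → r--
[2,11] |0|<=|14| out[10]=196 → r--
[2,10] |0|<=|12| out[9]=144 → r--
[2,9] |0|<=|11| out[8]=121 → r--
[2,8] |0|<=|10| out[7]=100 → r--
[2,7] |0|<=|9| out[6]=81 → r--
[2,6] |0|<=|5| out[5]=25 → r--
[2,5] |0|<=|3| out[4]=9 → r--
[2,4] |0|<=|2| out[3]=4 → r--

l=2, r=3, next write slot=2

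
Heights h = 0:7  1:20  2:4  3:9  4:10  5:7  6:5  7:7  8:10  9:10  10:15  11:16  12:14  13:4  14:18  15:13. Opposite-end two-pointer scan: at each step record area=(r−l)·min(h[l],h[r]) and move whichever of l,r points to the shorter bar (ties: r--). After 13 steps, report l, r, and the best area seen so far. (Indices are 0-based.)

l=1, r=3, best area=234

[0,15] min(7,13)*15=105 best=105 * → l++
[1,15] min(20,13)*14=182 best=182 * → r--
[1,14] min(20,18)*13=234 best=234 * → r--
[1,13] min(20,4)*12=48 best=234 → r--
[1,12] min(20,14)*11=154 best=234 → r--
[1,11] min(20,16)*10=160 best=234 → r--
[1,10] min(20,15)*9=135 best=234 → r--
[1,9] min(20,10)*8=80 best=234 → r--
[1,8] min(20,10)*7=70 best=234 → r--
[1,7] min(20,7)*6=42 best=234 → r--
[1,6] min(20,5)*5=25 best=234 → r--
[1,5] min(20,7)*4=28 best=234 → r--
[1,4] min(20,10)*3=30 best=234 → r--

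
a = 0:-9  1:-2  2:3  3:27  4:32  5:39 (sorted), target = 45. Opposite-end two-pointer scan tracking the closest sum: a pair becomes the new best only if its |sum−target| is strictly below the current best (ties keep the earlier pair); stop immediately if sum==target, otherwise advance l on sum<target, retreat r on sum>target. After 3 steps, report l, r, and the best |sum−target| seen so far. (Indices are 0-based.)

l=3, r=5, best |Δ|=3

l=0 r=5: -9+39=30 d=15 *, l++
l=1 r=5: -2+39=37 d=8 *, l++
l=2 r=5: 3+39=42 d=3 *, l++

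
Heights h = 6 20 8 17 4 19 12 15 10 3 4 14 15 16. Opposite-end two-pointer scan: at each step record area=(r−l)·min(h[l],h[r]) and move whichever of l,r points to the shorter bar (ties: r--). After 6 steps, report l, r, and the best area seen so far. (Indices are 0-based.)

l=1, r=8, best area=192

l=0 r=13: min(6,16)*13=78 best=78 *, l++
l=1 r=13: min(20,16)*12=192 best=192 *, r--
l=1 r=12: min(20,15)*11=165 best=192, r--
l=1 r=11: min(20,14)*10=140 best=192, r--
l=1 r=10: min(20,4)*9=36 best=192, r--
l=1 r=9: min(20,3)*8=24 best=192, r--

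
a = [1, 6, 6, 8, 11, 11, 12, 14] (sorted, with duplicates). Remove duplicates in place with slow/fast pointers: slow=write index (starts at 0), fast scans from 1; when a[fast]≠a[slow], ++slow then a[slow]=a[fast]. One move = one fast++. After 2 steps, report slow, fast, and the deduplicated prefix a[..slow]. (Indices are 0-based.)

(s=0,f=1) a[fast]=6≠a[slow]=1 write a[1]=6 → slow++,fast++
(s=1,f=2) a[fast]=6=a[slow] dup → fast++

slow=1, fast=3, prefix=[1, 6]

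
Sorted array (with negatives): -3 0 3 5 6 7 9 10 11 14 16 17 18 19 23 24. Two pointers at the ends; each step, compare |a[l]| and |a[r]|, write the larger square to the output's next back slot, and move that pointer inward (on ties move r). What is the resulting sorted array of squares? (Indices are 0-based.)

[0, 9, 9, 25, 36, 49, 81, 100, 121, 196, 256, 289, 324, 361, 529, 576]

l=0 r=15: |-3|<=|24| out[15]=576, r--
l=0 r=14: |-3|<=|23| out[14]=529, r--
l=0 r=13: |-3|<=|19| out[13]=361, r--
l=0 r=12: |-3|<=|18| out[12]=324, r--
l=0 r=11: |-3|<=|17| out[11]=289, r--
l=0 r=10: |-3|<=|16| out[10]=256, r--
l=0 r=9: |-3|<=|14| out[9]=196, r--
l=0 r=8: |-3|<=|11| out[8]=121, r--
l=0 r=7: |-3|<=|10| out[7]=100, r--
l=0 r=6: |-3|<=|9| out[6]=81, r--
l=0 r=5: |-3|<=|7| out[5]=49, r--
l=0 r=4: |-3|<=|6| out[4]=36, r--
l=0 r=3: |-3|<=|5| out[3]=25, r--
l=0 r=2: |-3|<=|3| out[2]=9, r--
l=0 r=1: |-3|>|0| out[1]=9, l++
l=1 r=1: |0|<=|0| out[0]=0, r--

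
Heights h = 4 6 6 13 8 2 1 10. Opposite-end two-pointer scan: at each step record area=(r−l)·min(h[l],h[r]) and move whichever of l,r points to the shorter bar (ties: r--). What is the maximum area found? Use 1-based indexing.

[1,8] min(4,10)*7=28 best=28 * → l++
[2,8] min(6,10)*6=36 best=36 * → l++
[3,8] min(6,10)*5=30 best=36 → l++
[4,8] min(13,10)*4=40 best=40 * → r--
[4,7] min(13,1)*3=3 best=40 → r--
[4,6] min(13,2)*2=4 best=40 → r--
[4,5] min(13,8)*1=8 best=40 → r--

max area = 40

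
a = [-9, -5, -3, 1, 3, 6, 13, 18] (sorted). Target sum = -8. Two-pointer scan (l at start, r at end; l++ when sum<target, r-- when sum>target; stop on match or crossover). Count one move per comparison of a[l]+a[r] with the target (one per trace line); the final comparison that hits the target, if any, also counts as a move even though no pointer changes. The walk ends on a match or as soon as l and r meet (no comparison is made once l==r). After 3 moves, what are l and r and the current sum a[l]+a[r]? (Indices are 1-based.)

l=1, r=5, sum=-6

[1,8] -9+18=9 >-8 → r--
[1,7] -9+13=4 >-8 → r--
[1,6] -9+6=-3 >-8 → r--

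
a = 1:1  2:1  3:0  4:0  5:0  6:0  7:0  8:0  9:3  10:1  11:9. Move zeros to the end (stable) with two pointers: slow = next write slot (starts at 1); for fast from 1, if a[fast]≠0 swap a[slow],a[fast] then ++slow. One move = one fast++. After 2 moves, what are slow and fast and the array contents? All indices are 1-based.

slow=3, fast=3, a=[1, 1, 0, 0, 0, 0, 0, 0, 3, 1, 9]

slow=1 fast=1: a[fast]=1≠0 swap→a[1]=1, slow++,fast++
slow=2 fast=2: a[fast]=1≠0 swap→a[2]=1, slow++,fast++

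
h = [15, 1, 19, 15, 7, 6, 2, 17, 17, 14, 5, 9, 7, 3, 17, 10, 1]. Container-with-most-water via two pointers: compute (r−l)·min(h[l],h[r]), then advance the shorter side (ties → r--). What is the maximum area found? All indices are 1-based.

[1,17] min(15,1)*16=16 best=16 * → r--
[1,16] min(15,10)*15=150 best=150 * → r--
[1,15] min(15,17)*14=210 best=210 * → l++
[2,15] min(1,17)*13=13 best=210 → l++
[3,15] min(19,17)*12=204 best=210 → r--
[3,14] min(19,3)*11=33 best=210 → r--
[3,13] min(19,7)*10=70 best=210 → r--
[3,12] min(19,9)*9=81 best=210 → r--
[3,11] min(19,5)*8=40 best=210 → r--
[3,10] min(19,14)*7=98 best=210 → r--
[3,9] min(19,17)*6=102 best=210 → r--
[3,8] min(19,17)*5=85 best=210 → r--
[3,7] min(19,2)*4=8 best=210 → r--
[3,6] min(19,6)*3=18 best=210 → r--
[3,5] min(19,7)*2=14 best=210 → r--
[3,4] min(19,15)*1=15 best=210 → r--

max area = 210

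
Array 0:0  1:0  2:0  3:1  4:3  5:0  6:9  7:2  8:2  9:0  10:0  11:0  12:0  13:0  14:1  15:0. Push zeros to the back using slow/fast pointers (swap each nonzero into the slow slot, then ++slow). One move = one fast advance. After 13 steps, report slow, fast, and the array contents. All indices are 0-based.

slow=5, fast=13, a=[1, 3, 9, 2, 2, 0, 0, 0, 0, 0, 0, 0, 0, 0, 1, 0]

(s=0,f=0) a[fast]=0 → fast++
(s=0,f=1) a[fast]=0 → fast++
(s=0,f=2) a[fast]=0 → fast++
(s=0,f=3) a[fast]=1≠0 swap→a[0]=1 → slow++,fast++
(s=1,f=4) a[fast]=3≠0 swap→a[1]=3 → slow++,fast++
(s=2,f=5) a[fast]=0 → fast++
(s=2,f=6) a[fast]=9≠0 swap→a[2]=9 → slow++,fast++
(s=3,f=7) a[fast]=2≠0 swap→a[3]=2 → slow++,fast++
(s=4,f=8) a[fast]=2≠0 swap→a[4]=2 → slow++,fast++
(s=5,f=9) a[fast]=0 → fast++
(s=5,f=10) a[fast]=0 → fast++
(s=5,f=11) a[fast]=0 → fast++
(s=5,f=12) a[fast]=0 → fast++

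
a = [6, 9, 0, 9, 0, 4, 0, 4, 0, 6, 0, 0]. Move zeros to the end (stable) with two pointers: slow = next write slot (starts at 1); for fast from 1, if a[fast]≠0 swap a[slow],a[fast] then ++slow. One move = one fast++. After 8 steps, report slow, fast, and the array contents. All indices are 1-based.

slow=6, fast=9, a=[6, 9, 9, 4, 4, 0, 0, 0, 0, 6, 0, 0]

slow=1 fast=1: a[fast]=6≠0 swap→a[1]=6, slow++,fast++
slow=2 fast=2: a[fast]=9≠0 swap→a[2]=9, slow++,fast++
slow=3 fast=3: a[fast]=0, fast++
slow=3 fast=4: a[fast]=9≠0 swap→a[3]=9, slow++,fast++
slow=4 fast=5: a[fast]=0, fast++
slow=4 fast=6: a[fast]=4≠0 swap→a[4]=4, slow++,fast++
slow=5 fast=7: a[fast]=0, fast++
slow=5 fast=8: a[fast]=4≠0 swap→a[5]=4, slow++,fast++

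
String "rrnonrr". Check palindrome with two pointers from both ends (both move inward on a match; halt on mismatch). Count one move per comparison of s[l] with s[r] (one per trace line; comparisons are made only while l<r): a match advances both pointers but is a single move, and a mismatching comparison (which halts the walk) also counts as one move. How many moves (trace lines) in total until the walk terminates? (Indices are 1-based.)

l=1 r=7: 'r'=='r', l++,r--
l=2 r=6: 'r'=='r', l++,r--
l=3 r=5: 'n'=='n', l++,r--

3 moves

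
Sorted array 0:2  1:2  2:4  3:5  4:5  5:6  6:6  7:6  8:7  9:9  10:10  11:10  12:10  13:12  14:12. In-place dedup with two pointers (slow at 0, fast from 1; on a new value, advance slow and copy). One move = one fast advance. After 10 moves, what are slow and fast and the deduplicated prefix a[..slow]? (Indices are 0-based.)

(s=0,f=1) a[fast]=2=a[slow] dup → fast++
(s=0,f=2) a[fast]=4≠a[slow]=2 write a[1]=4 → slow++,fast++
(s=1,f=3) a[fast]=5≠a[slow]=4 write a[2]=5 → slow++,fast++
(s=2,f=4) a[fast]=5=a[slow] dup → fast++
(s=2,f=5) a[fast]=6≠a[slow]=5 write a[3]=6 → slow++,fast++
(s=3,f=6) a[fast]=6=a[slow] dup → fast++
(s=3,f=7) a[fast]=6=a[slow] dup → fast++
(s=3,f=8) a[fast]=7≠a[slow]=6 write a[4]=7 → slow++,fast++
(s=4,f=9) a[fast]=9≠a[slow]=7 write a[5]=9 → slow++,fast++
(s=5,f=10) a[fast]=10≠a[slow]=9 write a[6]=10 → slow++,fast++

slow=6, fast=11, prefix=[2, 4, 5, 6, 7, 9, 10]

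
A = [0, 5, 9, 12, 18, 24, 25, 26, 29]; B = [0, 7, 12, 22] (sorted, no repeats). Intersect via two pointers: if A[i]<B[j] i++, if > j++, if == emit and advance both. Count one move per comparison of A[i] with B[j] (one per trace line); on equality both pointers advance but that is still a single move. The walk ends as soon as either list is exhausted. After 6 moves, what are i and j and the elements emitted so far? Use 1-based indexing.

i=6, j=4, emitted=[0, 12]

[i=1,j=1] 0==0 emit → i++,j++
[i=2,j=2] 5<7 → i++
[i=3,j=2] 9>7 → j++
[i=3,j=3] 9<12 → i++
[i=4,j=3] 12==12 emit → i++,j++
[i=5,j=4] 18<22 → i++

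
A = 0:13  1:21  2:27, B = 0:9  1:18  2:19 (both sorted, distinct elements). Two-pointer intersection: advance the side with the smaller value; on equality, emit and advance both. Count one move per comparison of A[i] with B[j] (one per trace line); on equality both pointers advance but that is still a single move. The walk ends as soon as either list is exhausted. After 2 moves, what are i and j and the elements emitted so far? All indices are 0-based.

i=0 j=0: 13>9, j++
i=0 j=1: 13<18, i++

i=1, j=1, emitted=[]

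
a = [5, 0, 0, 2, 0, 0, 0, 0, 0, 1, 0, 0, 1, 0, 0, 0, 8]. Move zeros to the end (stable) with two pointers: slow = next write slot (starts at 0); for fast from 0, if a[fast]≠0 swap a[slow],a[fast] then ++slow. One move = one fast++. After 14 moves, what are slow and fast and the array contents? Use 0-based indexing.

slow=0 fast=0: a[fast]=5≠0 swap→a[0]=5, slow++,fast++
slow=1 fast=1: a[fast]=0, fast++
slow=1 fast=2: a[fast]=0, fast++
slow=1 fast=3: a[fast]=2≠0 swap→a[1]=2, slow++,fast++
slow=2 fast=4: a[fast]=0, fast++
slow=2 fast=5: a[fast]=0, fast++
slow=2 fast=6: a[fast]=0, fast++
slow=2 fast=7: a[fast]=0, fast++
slow=2 fast=8: a[fast]=0, fast++
slow=2 fast=9: a[fast]=1≠0 swap→a[2]=1, slow++,fast++
slow=3 fast=10: a[fast]=0, fast++
slow=3 fast=11: a[fast]=0, fast++
slow=3 fast=12: a[fast]=1≠0 swap→a[3]=1, slow++,fast++
slow=4 fast=13: a[fast]=0, fast++

slow=4, fast=14, a=[5, 2, 1, 1, 0, 0, 0, 0, 0, 0, 0, 0, 0, 0, 0, 0, 8]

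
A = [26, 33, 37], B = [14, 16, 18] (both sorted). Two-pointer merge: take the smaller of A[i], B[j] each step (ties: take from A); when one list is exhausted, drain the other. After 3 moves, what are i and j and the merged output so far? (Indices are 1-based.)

i=1, j=4, merged so far=[14, 16, 18]

i=1 j=1: A[i]=26>B[j]=14 take 14, j++
i=1 j=2: A[i]=26>B[j]=16 take 16, j++
i=1 j=3: A[i]=26>B[j]=18 take 18, j++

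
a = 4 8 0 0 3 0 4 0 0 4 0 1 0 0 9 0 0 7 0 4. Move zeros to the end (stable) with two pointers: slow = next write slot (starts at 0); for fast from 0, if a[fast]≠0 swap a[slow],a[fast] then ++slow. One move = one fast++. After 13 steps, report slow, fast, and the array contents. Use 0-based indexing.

(s=0,f=0) a[fast]=4≠0 swap→a[0]=4 → slow++,fast++
(s=1,f=1) a[fast]=8≠0 swap→a[1]=8 → slow++,fast++
(s=2,f=2) a[fast]=0 → fast++
(s=2,f=3) a[fast]=0 → fast++
(s=2,f=4) a[fast]=3≠0 swap→a[2]=3 → slow++,fast++
(s=3,f=5) a[fast]=0 → fast++
(s=3,f=6) a[fast]=4≠0 swap→a[3]=4 → slow++,fast++
(s=4,f=7) a[fast]=0 → fast++
(s=4,f=8) a[fast]=0 → fast++
(s=4,f=9) a[fast]=4≠0 swap→a[4]=4 → slow++,fast++
(s=5,f=10) a[fast]=0 → fast++
(s=5,f=11) a[fast]=1≠0 swap→a[5]=1 → slow++,fast++
(s=6,f=12) a[fast]=0 → fast++

slow=6, fast=13, a=[4, 8, 3, 4, 4, 1, 0, 0, 0, 0, 0, 0, 0, 0, 9, 0, 0, 7, 0, 4]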